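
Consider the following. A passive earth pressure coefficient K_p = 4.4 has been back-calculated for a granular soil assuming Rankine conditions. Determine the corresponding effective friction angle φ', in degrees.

39.0°

K_p = (1+sin φ)/(1−sin φ) ⇒ sin φ = (K_p − 1)/(K_p + 1) = 0.6296.
φ = arcsin(0.6296) = 39.02°.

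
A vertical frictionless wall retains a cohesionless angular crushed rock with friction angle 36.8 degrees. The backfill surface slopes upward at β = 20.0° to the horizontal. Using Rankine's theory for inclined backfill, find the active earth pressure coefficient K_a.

K_a = cos β · (cos β − √(cos²β − cos²φ)) / (cos β + √(cos²β − cos²φ)).
cos β = 0.9397, cos φ = 0.8007, √(cos²β − cos²φ) = 0.4918.
K_a = 0.9397 × (0.9397 − 0.4918)/(0.9397 + 0.4918) = 0.2940.

0.294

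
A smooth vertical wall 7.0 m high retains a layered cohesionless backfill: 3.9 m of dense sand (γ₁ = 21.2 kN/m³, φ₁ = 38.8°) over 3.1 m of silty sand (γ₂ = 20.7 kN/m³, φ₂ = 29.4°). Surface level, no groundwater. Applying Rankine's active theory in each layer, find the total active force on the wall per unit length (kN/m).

158 kN/m

K_a1 = tan²(45°−38.8°/2) = 0.2296; K_a2 = tan²(45°−29.4°/2) = 0.3415.
Layer 1: σ at base = K_a1 γ₁ h₁ = 18.98 kPa; P₁ = ½×18.98×3.9 = 37.01.
Layer 2: σ_v at top = γ₁h₁ = 82.68; σ_h top = K_a2×82.68 = 28.23; σ_h base = K_a2×(82.68+20.7×3.1) = 50.14.
P₂ = ½(28.23+50.14)×3.1 = 121.5. Total P_a = 37.01+121.5 = 158.5 kN/m.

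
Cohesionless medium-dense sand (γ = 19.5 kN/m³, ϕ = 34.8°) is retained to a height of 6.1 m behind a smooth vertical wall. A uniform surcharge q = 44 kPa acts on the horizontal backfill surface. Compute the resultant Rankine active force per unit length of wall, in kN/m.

173 kN/m

K_a = tan²(45° − φ/2) = 0.2733.
Soil triangle: ½ K_a γ H² = 0.5×0.2733×19.5×6.1² = 99.15 kN/m.
Surcharge rectangle: K_a q H = 0.2733×44×6.1 = 73.36 kN/m.
Total = 99.15 + 73.36 = 172.5 kN/m.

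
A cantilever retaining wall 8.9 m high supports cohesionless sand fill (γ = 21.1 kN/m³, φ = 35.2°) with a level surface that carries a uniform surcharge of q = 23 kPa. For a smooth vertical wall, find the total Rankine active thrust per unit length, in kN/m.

280 kN/m

K_a = tan²(45° − φ/2) = 0.2687.
Soil triangle: ½ K_a γ H² = 0.5×0.2687×21.1×8.9² = 224.5 kN/m.
Surcharge rectangle: K_a q H = 0.2687×23×8.9 = 55.00 kN/m.
Total = 224.5 + 55.00 = 279.5 kN/m.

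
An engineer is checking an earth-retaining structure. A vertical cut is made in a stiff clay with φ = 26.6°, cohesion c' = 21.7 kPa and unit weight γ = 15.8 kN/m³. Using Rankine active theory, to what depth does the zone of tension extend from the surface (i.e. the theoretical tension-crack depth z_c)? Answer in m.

4.45 m

K_a = tan²(45° − 26.6°/2) = 0.3814; √K_a = 0.6176.
The active pressure is zero where K_a γ z = 2c√K_a, so z_c = 2c/(γ√K_a) = 2×21.7/(15.8×0.6176) = 4.448 m.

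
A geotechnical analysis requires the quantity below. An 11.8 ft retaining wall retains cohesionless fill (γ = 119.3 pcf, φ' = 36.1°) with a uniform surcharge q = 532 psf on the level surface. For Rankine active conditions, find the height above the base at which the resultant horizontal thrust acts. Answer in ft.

4.78 ft

K_a = 0.2585.
Triangular part P₁ = ½K_aγH² = 2147 at H/3 = 3.933 ft; rectangular part P₂ = K_a q H = 1623 at H/2 = 5.900 ft.
ȳ = (P₁·3.933 + P₂·5.900)/(P₁+P₂) = 4.780 ft.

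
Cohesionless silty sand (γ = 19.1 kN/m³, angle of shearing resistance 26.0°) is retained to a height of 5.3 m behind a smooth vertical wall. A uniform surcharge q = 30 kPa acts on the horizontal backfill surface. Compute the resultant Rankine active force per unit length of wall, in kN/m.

K_a = tan²(45° − φ/2) = 0.3905.
Soil triangle: ½ K_a γ H² = 0.5×0.3905×19.1×5.3² = 104.7 kN/m.
Surcharge rectangle: K_a q H = 0.3905×30×5.3 = 62.08 kN/m.
Total = 104.7 + 62.08 = 166.8 kN/m.

167 kN/m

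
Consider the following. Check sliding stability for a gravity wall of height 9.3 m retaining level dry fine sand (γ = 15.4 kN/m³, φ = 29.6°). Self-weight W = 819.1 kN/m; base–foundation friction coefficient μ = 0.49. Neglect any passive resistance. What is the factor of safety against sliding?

1.78

K_a = tan²(45° − 29.6°/2) = 0.3387.
P_a = ½K_aγH² = 0.5×0.3387×15.4×9.3² = 225.6 kN/m, acting at H/3 = 3.100 m above the base.
FS_sliding = μW / P_a = 0.49×819.1 / 225.6 = 1.779.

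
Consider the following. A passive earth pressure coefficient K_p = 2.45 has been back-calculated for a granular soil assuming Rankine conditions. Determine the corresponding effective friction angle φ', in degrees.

K_p = (1+sin φ)/(1−sin φ) ⇒ sin φ = (K_p − 1)/(K_p + 1) = 0.4203.
φ = arcsin(0.4203) = 24.85°.

24.9°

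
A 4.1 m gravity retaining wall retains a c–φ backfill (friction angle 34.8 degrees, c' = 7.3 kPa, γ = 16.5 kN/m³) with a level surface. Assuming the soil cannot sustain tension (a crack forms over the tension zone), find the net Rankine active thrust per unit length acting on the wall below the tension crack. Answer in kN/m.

13.1 kN/m

K_a = 0.2733; √K_a = 0.5228.
Tension-crack depth z_c = 2c/(γ√K_a) = 2×7.3/(16.5×0.5228) = 1.693 m.
σ_a at base = K_a γ H − 2c√K_a = 0.2733×16.5×4.1 − 2×7.3×0.5228 = 10.86 kPa.
P_a = ½ × 10.86 × (H − z_c) = 0.5×10.86×2.407 = 13.07 kN/m.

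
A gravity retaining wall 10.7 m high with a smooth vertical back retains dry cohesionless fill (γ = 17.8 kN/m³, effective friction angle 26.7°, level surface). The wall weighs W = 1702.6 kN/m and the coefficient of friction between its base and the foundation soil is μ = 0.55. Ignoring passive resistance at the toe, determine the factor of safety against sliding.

K_a = tan²(45° − 26.7°/2) = 0.3800.
P_a = ½K_aγH² = 0.5×0.3800×17.8×10.7² = 387.2 kN/m, acting at H/3 = 3.567 m above the base.
FS_sliding = μW / P_a = 0.55×1702.6 / 387.2 = 2.419.

2.42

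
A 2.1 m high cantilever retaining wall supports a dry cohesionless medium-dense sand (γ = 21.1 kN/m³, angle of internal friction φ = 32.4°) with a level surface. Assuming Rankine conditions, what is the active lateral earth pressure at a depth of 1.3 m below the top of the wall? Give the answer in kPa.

K_a = (1 − sin φ)/(1 + sin φ) = 0.3022.
σ_h = K_a γ z = 0.3022 × 21.1 × 1.3 = 8.290 kPa.

8.29 kPa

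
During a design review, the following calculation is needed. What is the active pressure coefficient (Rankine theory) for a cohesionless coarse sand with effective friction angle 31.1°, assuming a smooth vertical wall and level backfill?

0.319

K_a = (1 − sin φ)/(1 + sin φ) = (1 − sin 31.1°)/(1 + sin 31.1°) = 0.3188.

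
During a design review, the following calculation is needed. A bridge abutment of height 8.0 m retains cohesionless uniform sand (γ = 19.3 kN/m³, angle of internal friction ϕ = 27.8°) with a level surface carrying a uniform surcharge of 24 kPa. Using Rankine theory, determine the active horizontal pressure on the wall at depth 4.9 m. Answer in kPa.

K_a = (1 − sin φ)/(1 + sin φ) = 0.3639.
σ_v = γz + q = 19.3 × 4.9 + 24 = 118.6 kPa.
σ_h = K_a σ_v = 0.3639 × 118.6 = 43.15 kPa.

43.1 kPa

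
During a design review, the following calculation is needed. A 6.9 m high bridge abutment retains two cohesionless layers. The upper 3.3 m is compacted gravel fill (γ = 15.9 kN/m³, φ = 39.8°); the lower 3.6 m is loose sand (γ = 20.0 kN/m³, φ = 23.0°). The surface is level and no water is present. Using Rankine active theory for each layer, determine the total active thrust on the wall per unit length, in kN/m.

K_a1 = tan²(45°−39.8°/2) = 0.2194; K_a2 = tan²(45°−23.0°/2) = 0.4381.
Layer 1: σ at base = K_a1 γ₁ h₁ = 11.51 kPa; P₁ = ½×11.51×3.3 = 19.00.
Layer 2: σ_v at top = γ₁h₁ = 52.47; σ_h top = K_a2×52.47 = 22.99; σ_h base = K_a2×(52.47+20.0×3.6) = 54.53.
P₂ = ½(22.99+54.53)×3.6 = 139.5. Total P_a = 19.00+139.5 = 158.5 kN/m.

159 kN/m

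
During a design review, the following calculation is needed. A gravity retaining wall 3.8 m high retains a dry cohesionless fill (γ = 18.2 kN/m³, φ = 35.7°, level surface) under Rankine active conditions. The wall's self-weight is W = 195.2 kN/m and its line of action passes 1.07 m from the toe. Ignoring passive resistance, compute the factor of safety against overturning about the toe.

4.77

K_a = tan²(45° − 35.7°/2) = 0.2630.
P_a = ½K_aγH² = 0.5×0.2630×18.2×3.8² = 34.56 kN/m, acting at H/3 = 1.267 m above the base.
Overturning moment M_o = P_a × H/3 = 34.56 × 1.267 = 43.77.
Resisting moment M_r = W × 1.07 = 195.2 × 1.07 = 208.9.
FS_overturning = M_r/M_o = 208.9/43.77 = 4.771.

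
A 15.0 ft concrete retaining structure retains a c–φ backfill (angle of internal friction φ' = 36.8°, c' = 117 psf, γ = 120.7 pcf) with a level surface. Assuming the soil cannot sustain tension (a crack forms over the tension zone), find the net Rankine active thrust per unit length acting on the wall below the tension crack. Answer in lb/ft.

K_a = 0.2508; √K_a = 0.5008.
Tension-crack depth z_c = 2c/(γ√K_a) = 2×117/(120.7×0.5008) = 3.871 ft.
σ_a at base = K_a γ H − 2c√K_a = 0.2508×120.7×15.0 − 2×117×0.5008 = 336.8 psf.
P_a = ½ × 336.8 × (H − z_c) = 0.5×336.8×11.13 = 1874 lb/ft.

1870 lb/ft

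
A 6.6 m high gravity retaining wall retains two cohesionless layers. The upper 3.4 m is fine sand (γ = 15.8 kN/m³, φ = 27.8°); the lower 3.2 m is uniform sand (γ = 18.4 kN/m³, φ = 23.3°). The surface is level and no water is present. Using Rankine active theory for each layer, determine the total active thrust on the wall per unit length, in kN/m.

K_a1 = tan²(45°−27.8°/2) = 0.3639; K_a2 = tan²(45°−23.3°/2) = 0.4331.
Layer 1: σ at base = K_a1 γ₁ h₁ = 19.55 kPa; P₁ = ½×19.55×3.4 = 33.23.
Layer 2: σ_v at top = γ₁h₁ = 53.72; σ_h top = K_a2×53.72 = 23.27; σ_h base = K_a2×(53.72+18.4×3.2) = 48.77.
P₂ = ½(23.27+48.77)×3.2 = 115.3. Total P_a = 33.23+115.3 = 148.5 kN/m.

148 kN/m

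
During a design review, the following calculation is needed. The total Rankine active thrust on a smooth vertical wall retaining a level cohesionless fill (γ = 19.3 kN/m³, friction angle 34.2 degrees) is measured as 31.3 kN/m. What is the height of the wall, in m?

K_a = 0.2803. P_a = ½ K_a γ H² ⇒ H = √(2P_a/(K_a γ)).
H = √(2×31.3/(0.2803×19.3)) = 3.401 m.

3.40 m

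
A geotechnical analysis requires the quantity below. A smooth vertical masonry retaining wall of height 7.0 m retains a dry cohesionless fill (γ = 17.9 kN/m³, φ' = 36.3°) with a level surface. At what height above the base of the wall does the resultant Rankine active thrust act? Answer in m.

2.33 m

K_a = 0.2563.
The pressure distribution is triangular, so the resultant acts at H/3 above the base = 7.0/3 = 2.333 m.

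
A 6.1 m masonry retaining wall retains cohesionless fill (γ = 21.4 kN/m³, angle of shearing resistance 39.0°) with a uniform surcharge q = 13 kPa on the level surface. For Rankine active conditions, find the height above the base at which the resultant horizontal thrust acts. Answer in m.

2.20 m

K_a = 0.2275.
Triangular part P₁ = ½K_aγH² = 90.58 at H/3 = 2.033 m; rectangular part P₂ = K_a q H = 18.04 at H/2 = 3.050 m.
ȳ = (P₁·2.033 + P₂·3.050)/(P₁+P₂) = 2.202 m.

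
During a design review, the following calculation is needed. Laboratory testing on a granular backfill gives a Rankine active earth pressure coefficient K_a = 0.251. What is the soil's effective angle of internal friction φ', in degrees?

36.8°

K_a = tan²(45° − φ/2) ⇒ 45° − φ/2 = arctan(√0.251) = 26.61°.
φ = 2(45° − 26.61°) = 36.78°.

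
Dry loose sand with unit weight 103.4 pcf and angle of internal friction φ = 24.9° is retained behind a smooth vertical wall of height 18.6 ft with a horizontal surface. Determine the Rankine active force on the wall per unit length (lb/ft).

K_a = tan²(45° − φ/2) = 0.4074.
P_a = ½ K_a γ H² = 0.5 × 0.4074 × 103.4 × 18.6² = 7287 lb/ft.

7290 lb/ft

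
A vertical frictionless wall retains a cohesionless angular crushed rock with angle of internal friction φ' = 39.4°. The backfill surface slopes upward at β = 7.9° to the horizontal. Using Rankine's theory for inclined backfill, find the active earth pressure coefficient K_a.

0.228

K_a = cos β · (cos β − √(cos²β − cos²φ)) / (cos β + √(cos²β − cos²φ)).
cos β = 0.9905, cos φ = 0.7727, √(cos²β − cos²φ) = 0.6197.
K_a = 0.9905 × (0.9905 − 0.6197)/(0.9905 + 0.6197) = 0.2281.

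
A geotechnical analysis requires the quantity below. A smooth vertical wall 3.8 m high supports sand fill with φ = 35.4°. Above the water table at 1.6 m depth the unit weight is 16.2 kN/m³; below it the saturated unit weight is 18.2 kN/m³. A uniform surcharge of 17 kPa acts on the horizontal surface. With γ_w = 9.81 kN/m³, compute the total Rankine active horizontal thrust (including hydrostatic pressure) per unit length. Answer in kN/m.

K_a = tan²(45° − φ/2) = 0.2664.
γ' = 18.2 − 9.81 = 8.390 kN/m³. h₂ = H − d_w = 2.2 m.
σ'_h: at surface K_a·q = 4.529; at WT K_a(q+γd_w) = 11.43; at base K_a(q+γd_w+γ'h₂) = 16.35 kPa.
P₁ = ½(4.529+11.43)×1.6 = 12.77; P₂ = ½(11.43+16.35)×2.2 = 30.56; P_w = ½γ_w h₂² = 23.74.
Total = 12.77+30.56+23.74 = 67.07 kN/m.

67.1 kN/m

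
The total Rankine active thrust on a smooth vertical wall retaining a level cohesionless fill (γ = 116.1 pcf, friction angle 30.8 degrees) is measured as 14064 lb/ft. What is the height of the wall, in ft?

K_a = 0.3227. P_a = ½ K_a γ H² ⇒ H = √(2P_a/(K_a γ)).
H = √(2×14064/(0.3227×116.1)) = 27.40 ft.

27.4 ft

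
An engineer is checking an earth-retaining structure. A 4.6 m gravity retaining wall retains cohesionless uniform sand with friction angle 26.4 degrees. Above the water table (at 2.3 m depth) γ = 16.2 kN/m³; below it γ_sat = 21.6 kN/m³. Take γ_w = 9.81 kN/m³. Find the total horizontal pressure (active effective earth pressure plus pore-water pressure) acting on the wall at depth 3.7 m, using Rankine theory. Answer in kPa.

34.4 kPa

K_a = (1 − sin φ)/(1 + sin φ) = 0.3844.
γ' = 21.6 − 9.81 = 11.79 kN/m³.
Effective vertical stress at 3.7 m: σ'_v = 16.2×2.3 + 11.79×1.40 = 53.77 kPa.
σ'_h = K_a σ'_v = 0.3844 × 53.77 = 20.67 kPa; u = γ_w × 1.40 = 13.73 kPa.
Total σ_h = 20.67 + 13.73 = 34.40 kPa.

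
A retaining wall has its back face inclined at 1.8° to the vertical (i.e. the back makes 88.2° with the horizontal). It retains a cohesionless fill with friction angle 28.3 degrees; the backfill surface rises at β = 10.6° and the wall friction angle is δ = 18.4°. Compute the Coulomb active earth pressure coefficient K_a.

0.386

K_a = sin²(α+φ) / [sin²α · sin(α−δ) · (1 + √{sin(φ+δ)sin(φ−β) / (sin(α−δ)sin(α+β))})²].
With α = 88.2°, φ = 28.3°, δ = 18.4°, β = 10.6°: K_a = 0.3856.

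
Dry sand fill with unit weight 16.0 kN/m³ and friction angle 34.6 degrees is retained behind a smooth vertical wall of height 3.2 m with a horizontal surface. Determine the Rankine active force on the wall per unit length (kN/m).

22.6 kN/m

K_a = tan²(45° − φ/2) = 0.2756.
P_a = ½ K_a γ H² = 0.5 × 0.2756 × 16.0 × 3.2² = 22.58 kN/m.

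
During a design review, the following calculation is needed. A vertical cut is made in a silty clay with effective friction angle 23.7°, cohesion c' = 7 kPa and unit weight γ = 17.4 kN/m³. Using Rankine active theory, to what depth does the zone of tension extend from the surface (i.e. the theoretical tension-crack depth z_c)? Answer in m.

1.23 m

K_a = tan²(45° − 23.7°/2) = 0.4266; √K_a = 0.6531.
The active pressure is zero where K_a γ z = 2c√K_a, so z_c = 2c/(γ√K_a) = 2×7/(17.4×0.6531) = 1.232 m.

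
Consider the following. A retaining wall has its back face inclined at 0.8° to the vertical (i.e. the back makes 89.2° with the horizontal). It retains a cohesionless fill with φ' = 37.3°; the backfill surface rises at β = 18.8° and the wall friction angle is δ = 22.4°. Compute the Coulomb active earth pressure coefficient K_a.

0.289

K_a = sin²(α+φ) / [sin²α · sin(α−δ) · (1 + √{sin(φ+δ)sin(φ−β) / (sin(α−δ)sin(α+β))})²].
With α = 89.2°, φ = 37.3°, δ = 22.4°, β = 18.8°: K_a = 0.2890.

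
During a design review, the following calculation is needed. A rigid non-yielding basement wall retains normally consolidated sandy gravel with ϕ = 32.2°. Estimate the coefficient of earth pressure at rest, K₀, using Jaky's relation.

K₀ = 1 − sin φ' = 1 − sin 32.2° = 0.4671.

0.467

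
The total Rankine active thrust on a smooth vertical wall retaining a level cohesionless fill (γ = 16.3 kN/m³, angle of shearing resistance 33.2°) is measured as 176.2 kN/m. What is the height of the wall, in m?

8.60 m

K_a = 0.2924. P_a = ½ K_a γ H² ⇒ H = √(2P_a/(K_a γ)).
H = √(2×176.2/(0.2924×16.3)) = 8.599 m.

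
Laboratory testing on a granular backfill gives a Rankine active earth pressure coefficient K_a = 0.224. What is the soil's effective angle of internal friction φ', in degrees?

39.3°

K_a = tan²(45° − φ/2) ⇒ 45° − φ/2 = arctan(√0.224) = 25.33°.
φ = 2(45° − 25.33°) = 39.34°.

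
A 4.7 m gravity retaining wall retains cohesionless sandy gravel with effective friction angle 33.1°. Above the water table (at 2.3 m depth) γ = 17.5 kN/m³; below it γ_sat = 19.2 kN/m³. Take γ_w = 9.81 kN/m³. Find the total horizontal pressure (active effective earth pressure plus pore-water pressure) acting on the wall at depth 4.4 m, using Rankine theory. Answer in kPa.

38.2 kPa

K_a = (1 − sin φ)/(1 + sin φ) = 0.2936.
γ' = 19.2 − 9.81 = 9.390 kN/m³.
Effective vertical stress at 4.4 m: σ'_v = 17.5×2.3 + 9.390×2.10 = 59.97 kPa.
σ'_h = K_a σ'_v = 0.2936 × 59.97 = 17.61 kPa; u = γ_w × 2.10 = 20.60 kPa.
Total σ_h = 17.61 + 20.60 = 38.21 kPa.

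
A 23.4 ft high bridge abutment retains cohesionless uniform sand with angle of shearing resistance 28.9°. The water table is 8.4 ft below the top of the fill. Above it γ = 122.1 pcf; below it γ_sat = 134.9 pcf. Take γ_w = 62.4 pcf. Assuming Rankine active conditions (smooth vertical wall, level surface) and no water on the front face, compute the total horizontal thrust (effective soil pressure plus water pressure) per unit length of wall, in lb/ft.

16700 lb/ft

K_a = tan²(45° − φ/2) = 0.3484.
γ' = 134.9 − 62.4 = 72.50 pcf. Depth below WT = 15.0 ft.
σ'_h at WT = K_a γ d_w = 357.3 psf; at base = 357.3 + K_a γ' × 15.0 = 736.1 psf.
P₁ (0–8.4 ft) = ½×357.3×8.4 = 1501. P₂ (8.4–23.4 ft) = ½(357.3+736.1)×15.0 = 8201.
P_w = ½ γ_w h₂² = 0.5×62.4×15.0² = 7020. Total = 1501+8201+7020 = 16720 lb/ft.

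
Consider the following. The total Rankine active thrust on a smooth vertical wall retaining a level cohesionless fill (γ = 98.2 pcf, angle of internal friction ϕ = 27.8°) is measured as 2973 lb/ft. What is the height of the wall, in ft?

K_a = 0.3639. P_a = ½ K_a γ H² ⇒ H = √(2P_a/(K_a γ)).
H = √(2×2973/(0.3639×98.2)) = 12.90 ft.

12.9 ft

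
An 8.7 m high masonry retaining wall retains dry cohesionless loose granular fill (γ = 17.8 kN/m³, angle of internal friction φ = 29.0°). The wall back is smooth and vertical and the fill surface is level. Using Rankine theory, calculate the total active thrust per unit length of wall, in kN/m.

K_a = tan²(45° − φ/2) = 0.3470.
P_a = ½ K_a γ H² = 0.5 × 0.3470 × 17.8 × 8.7² = 233.7 kN/m.

234 kN/m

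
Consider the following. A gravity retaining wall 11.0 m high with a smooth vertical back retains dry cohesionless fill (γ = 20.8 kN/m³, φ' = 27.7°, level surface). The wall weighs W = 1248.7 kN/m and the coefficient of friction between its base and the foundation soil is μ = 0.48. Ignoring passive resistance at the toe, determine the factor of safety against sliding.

1.30

K_a = tan²(45° − 27.7°/2) = 0.3653.
P_a = ½K_aγH² = 0.5×0.3653×20.8×11.0² = 459.7 kN/m, acting at H/3 = 3.667 m above the base.
FS_sliding = μW / P_a = 0.48×1248.7 / 459.7 = 1.304.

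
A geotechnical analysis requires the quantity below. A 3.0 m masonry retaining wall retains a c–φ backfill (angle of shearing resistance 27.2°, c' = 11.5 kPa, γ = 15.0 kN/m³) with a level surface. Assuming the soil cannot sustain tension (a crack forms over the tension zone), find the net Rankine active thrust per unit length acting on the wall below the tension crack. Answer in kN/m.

K_a = 0.3726; √K_a = 0.6104.
Tension-crack depth z_c = 2c/(γ√K_a) = 2×11.5/(15.0×0.6104) = 2.512 m.
σ_a at base = K_a γ H − 2c√K_a = 0.3726×15.0×3.0 − 2×11.5×0.6104 = 2.727 kPa.
P_a = ½ × 2.727 × (H − z_c) = 0.5×2.727×0.4880 = 0.6655 kN/m.

0.665 kN/m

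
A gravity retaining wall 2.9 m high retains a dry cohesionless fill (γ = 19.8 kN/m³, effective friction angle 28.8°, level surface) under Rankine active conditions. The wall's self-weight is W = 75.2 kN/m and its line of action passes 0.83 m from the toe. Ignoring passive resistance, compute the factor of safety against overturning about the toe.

2.22

K_a = tan²(45° − 28.8°/2) = 0.3498.
P_a = ½K_aγH² = 0.5×0.3498×19.8×2.9² = 29.12 kN/m, acting at H/3 = 0.9667 m above the base.
Overturning moment M_o = P_a × H/3 = 29.12 × 0.9667 = 28.15.
Resisting moment M_r = W × 0.83 = 75.2 × 0.83 = 62.42.
FS_overturning = M_r/M_o = 62.42/28.15 = 2.217.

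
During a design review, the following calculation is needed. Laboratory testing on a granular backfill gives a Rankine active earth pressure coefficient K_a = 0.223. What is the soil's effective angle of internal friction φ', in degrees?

K_a = tan²(45° − φ/2) ⇒ 45° − φ/2 = arctan(√0.223) = 25.28°.
φ = 2(45° − 25.28°) = 39.44°.

39.4°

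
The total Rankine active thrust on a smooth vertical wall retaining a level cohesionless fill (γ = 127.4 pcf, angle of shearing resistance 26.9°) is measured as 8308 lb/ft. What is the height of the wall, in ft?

18.6 ft

K_a = 0.3770. P_a = ½ K_a γ H² ⇒ H = √(2P_a/(K_a γ)).
H = √(2×8308/(0.3770×127.4)) = 18.60 ft.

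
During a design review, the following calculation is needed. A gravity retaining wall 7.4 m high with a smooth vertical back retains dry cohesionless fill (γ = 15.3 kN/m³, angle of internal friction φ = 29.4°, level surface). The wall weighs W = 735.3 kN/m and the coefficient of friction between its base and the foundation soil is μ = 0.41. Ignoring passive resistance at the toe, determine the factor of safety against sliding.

K_a = tan²(45° − 29.4°/2) = 0.3415.
P_a = ½K_aγH² = 0.5×0.3415×15.3×7.4² = 143.0 kN/m, acting at H/3 = 2.467 m above the base.
FS_sliding = μW / P_a = 0.41×735.3 / 143.0 = 2.108.

2.11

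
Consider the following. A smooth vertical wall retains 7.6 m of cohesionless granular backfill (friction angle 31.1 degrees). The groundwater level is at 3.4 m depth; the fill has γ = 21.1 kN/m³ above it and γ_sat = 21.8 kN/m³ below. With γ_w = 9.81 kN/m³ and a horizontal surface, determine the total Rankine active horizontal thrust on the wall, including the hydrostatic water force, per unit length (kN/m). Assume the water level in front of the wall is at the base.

255 kN/m

K_a = tan²(45° − φ/2) = 0.3188.
γ' = 21.8 − 9.81 = 11.99 kN/m³. Depth below WT = 4.2 m.
σ'_h at WT = K_a γ d_w = 22.87 kPa; at base = 22.87 + K_a γ' × 4.2 = 38.92 kPa.
P₁ (0–3.4 m) = ½×22.87×3.4 = 38.88. P₂ (3.4–7.6 m) = ½(22.87+38.92)×4.2 = 129.8.
P_w = ½ γ_w h₂² = 0.5×9.81×4.2² = 86.52. Total = 38.88+129.8+86.52 = 255.2 kN/m.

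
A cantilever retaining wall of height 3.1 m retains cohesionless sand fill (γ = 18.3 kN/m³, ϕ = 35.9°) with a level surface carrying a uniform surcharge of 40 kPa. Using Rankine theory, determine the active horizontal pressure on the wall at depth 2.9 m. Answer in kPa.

K_a = (1 − sin φ)/(1 + sin φ) = 0.2607.
σ_v = γz + q = 18.3 × 2.9 + 40 = 93.07 kPa.
σ_h = K_a σ_v = 0.2607 × 93.07 = 24.27 kPa.

24.3 kPa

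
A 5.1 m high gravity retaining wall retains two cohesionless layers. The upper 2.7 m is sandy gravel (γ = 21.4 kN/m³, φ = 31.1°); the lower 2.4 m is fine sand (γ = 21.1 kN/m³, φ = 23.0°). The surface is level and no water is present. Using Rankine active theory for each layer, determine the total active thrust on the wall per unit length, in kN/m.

K_a1 = tan²(45°−31.1°/2) = 0.3188; K_a2 = tan²(45°−23.0°/2) = 0.4381.
Layer 1: σ at base = K_a1 γ₁ h₁ = 18.42 kPa; P₁ = ½×18.42×2.7 = 24.87.
Layer 2: σ_v at top = γ₁h₁ = 57.78; σ_h top = K_a2×57.78 = 25.31; σ_h base = K_a2×(57.78+21.1×2.4) = 47.50.
P₂ = ½(25.31+47.50)×2.4 = 87.37. Total P_a = 24.87+87.37 = 112.2 kN/m.

112 kN/m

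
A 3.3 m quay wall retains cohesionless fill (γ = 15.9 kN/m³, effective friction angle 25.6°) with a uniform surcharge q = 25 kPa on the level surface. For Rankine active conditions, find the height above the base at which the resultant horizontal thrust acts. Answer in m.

K_a = 0.3966.
Triangular part P₁ = ½K_aγH² = 34.33 at H/3 = 1.100 m; rectangular part P₂ = K_a q H = 32.72 at H/2 = 1.650 m.
ȳ = (P₁·1.100 + P₂·1.650)/(P₁+P₂) = 1.368 m.

1.37 m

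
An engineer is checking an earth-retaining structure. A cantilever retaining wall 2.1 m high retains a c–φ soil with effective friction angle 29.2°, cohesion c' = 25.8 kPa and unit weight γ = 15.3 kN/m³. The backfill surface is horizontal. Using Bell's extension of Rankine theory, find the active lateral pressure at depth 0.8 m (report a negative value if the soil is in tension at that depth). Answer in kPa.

K_a = (1 − sin φ)/(1 + sin φ) = 0.3442.
σ_a = K_a γ z − 2c√K_a = 0.3442×15.3×0.8 − 2×25.8×0.5867 = -26.06 kPa.

-26.1 kPa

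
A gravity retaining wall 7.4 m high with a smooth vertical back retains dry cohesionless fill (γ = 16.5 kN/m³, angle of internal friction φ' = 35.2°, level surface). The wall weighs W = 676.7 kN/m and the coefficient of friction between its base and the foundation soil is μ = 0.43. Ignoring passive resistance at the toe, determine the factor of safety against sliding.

K_a = tan²(45° − 35.2°/2) = 0.2687.
P_a = ½K_aγH² = 0.5×0.2687×16.5×7.4² = 121.4 kN/m, acting at H/3 = 2.467 m above the base.
FS_sliding = μW / P_a = 0.43×676.7 / 121.4 = 2.397.

2.40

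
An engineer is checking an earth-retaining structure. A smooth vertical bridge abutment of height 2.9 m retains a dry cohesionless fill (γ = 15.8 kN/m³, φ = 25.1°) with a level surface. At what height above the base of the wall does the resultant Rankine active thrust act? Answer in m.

0.967 m

K_a = 0.4043.
The pressure distribution is triangular, so the resultant acts at H/3 above the base = 2.9/3 = 0.9667 m.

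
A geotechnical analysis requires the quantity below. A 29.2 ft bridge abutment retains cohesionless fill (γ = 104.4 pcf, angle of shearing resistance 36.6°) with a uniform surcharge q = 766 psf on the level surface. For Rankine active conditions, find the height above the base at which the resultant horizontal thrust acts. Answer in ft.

K_a = 0.2530.
Triangular part P₁ = ½K_aγH² = 11260 at H/3 = 9.733 ft; rectangular part P₂ = K_a q H = 5658 at H/2 = 14.60 ft.
ȳ = (P₁·9.733 + P₂·14.60)/(P₁+P₂) = 11.36 ft.

11.4 ft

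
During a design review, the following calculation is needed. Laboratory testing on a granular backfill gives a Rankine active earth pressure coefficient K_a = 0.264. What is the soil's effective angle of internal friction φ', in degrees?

K_a = tan²(45° − φ/2) ⇒ 45° − φ/2 = arctan(√0.264) = 27.19°.
φ = 2(45° − 27.19°) = 35.61°.

35.6°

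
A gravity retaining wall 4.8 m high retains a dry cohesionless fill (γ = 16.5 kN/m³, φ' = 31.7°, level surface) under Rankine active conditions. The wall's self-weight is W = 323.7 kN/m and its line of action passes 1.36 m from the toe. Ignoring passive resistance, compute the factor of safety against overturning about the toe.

K_a = tan²(45° − 31.7°/2) = 0.3111.
P_a = ½K_aγH² = 0.5×0.3111×16.5×4.8² = 59.13 kN/m, acting at H/3 = 1.600 m above the base.
Overturning moment M_o = P_a × H/3 = 59.13 × 1.600 = 94.61.
Resisting moment M_r = W × 1.36 = 323.7 × 1.36 = 440.2.
FS_overturning = M_r/M_o = 440.2/94.61 = 4.653.

4.65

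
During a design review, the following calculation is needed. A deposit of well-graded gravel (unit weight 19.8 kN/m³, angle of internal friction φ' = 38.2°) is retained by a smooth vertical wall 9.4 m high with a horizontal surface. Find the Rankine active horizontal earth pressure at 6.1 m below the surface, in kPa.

K_a = (1 − sin φ)/(1 + sin φ) = 0.2358.
σ_h = K_a γ z = 0.2358 × 19.8 × 6.1 = 28.48 kPa.

28.5 kPa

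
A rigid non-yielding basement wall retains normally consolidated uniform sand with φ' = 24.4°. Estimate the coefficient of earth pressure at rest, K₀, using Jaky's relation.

0.587

K₀ = 1 − sin φ' = 1 − sin 24.4° = 0.5869.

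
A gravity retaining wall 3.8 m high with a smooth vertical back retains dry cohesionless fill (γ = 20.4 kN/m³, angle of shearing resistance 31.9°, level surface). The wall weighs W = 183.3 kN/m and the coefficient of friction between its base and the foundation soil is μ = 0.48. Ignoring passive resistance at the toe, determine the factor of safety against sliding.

1.94

K_a = tan²(45° − 31.9°/2) = 0.3085.
P_a = ½K_aγH² = 0.5×0.3085×20.4×3.8² = 45.44 kN/m, acting at H/3 = 1.267 m above the base.
FS_sliding = μW / P_a = 0.48×183.3 / 45.44 = 1.936.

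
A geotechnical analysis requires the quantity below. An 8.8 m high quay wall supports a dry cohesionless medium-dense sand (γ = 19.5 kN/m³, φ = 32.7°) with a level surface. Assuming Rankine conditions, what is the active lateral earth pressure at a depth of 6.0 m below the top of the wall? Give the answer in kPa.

K_a = (1 − sin φ)/(1 + sin φ) = 0.2985.
σ_h = K_a γ z = 0.2985 × 19.5 × 6.0 = 34.92 kPa.

34.9 kPa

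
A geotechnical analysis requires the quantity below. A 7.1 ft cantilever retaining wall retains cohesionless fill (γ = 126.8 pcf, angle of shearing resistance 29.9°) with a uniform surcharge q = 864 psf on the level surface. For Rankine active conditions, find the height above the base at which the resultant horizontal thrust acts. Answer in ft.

K_a = 0.3347.
Triangular part P₁ = ½K_aγH² = 1070 at H/3 = 2.367 ft; rectangular part P₂ = K_a q H = 2053 at H/2 = 3.550 ft.
ȳ = (P₁·2.367 + P₂·3.550)/(P₁+P₂) = 3.145 ft.

3.14 ft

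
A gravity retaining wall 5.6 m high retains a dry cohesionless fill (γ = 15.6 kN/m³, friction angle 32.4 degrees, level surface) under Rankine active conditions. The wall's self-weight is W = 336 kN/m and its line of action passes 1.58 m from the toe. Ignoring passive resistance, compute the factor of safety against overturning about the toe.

K_a = tan²(45° − 32.4°/2) = 0.3022.
P_a = ½K_aγH² = 0.5×0.3022×15.6×5.6² = 73.93 kN/m, acting at H/3 = 1.867 m above the base.
Overturning moment M_o = P_a × H/3 = 73.93 × 1.867 = 138.0.
Resisting moment M_r = W × 1.58 = 336 × 1.58 = 530.9.
FS_overturning = M_r/M_o = 530.9/138.0 = 3.847.

3.85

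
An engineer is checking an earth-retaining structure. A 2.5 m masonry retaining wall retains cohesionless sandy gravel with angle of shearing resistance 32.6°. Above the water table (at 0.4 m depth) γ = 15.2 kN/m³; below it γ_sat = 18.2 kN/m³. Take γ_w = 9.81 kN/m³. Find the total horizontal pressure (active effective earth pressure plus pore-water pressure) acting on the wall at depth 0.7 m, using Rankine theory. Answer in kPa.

K_a = (1 − sin φ)/(1 + sin φ) = 0.2997.
γ' = 18.2 − 9.81 = 8.390 kN/m³.
Effective vertical stress at 0.7 m: σ'_v = 15.2×0.4 + 8.390×0.300 = 8.597 kPa.
σ'_h = K_a σ'_v = 0.2997 × 8.597 = 2.577 kPa; u = γ_w × 0.300 = 2.943 kPa.
Total σ_h = 2.577 + 2.943 = 5.520 kPa.

5.52 kPa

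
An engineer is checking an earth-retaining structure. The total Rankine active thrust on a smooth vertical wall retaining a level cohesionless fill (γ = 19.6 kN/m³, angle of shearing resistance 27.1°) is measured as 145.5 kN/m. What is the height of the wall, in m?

6.30 m

K_a = 0.3741. P_a = ½ K_a γ H² ⇒ H = √(2P_a/(K_a γ)).
H = √(2×145.5/(0.3741×19.6)) = 6.300 m.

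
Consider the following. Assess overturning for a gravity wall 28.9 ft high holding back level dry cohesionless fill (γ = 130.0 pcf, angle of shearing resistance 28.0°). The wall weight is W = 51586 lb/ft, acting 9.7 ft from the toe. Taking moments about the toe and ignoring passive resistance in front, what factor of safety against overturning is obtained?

2.65

K_a = tan²(45° − 28.0°/2) = 0.3610.
P_a = ½K_aγH² = 0.5×0.3610×130.0×28.9² = 19600 lb/ft, acting at H/3 = 9.633 ft above the base.
Overturning moment M_o = P_a × H/3 = 19600 × 9.633 = 188800.
Resisting moment M_r = W × 9.7 = 51586 × 9.7 = 500400.
FS_overturning = M_r/M_o = 500400/188800 = 2.650.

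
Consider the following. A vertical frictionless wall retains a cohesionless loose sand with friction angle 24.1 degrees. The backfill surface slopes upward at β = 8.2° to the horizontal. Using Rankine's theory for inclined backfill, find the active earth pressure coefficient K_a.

K_a = cos β · (cos β − √(cos²β − cos²φ)) / (cos β + √(cos²β − cos²φ)).
cos β = 0.9898, cos φ = 0.9128, √(cos²β − cos²φ) = 0.3826.
K_a = 0.9898 × (0.9898 − 0.3826)/(0.9898 + 0.3826) = 0.4379.

0.438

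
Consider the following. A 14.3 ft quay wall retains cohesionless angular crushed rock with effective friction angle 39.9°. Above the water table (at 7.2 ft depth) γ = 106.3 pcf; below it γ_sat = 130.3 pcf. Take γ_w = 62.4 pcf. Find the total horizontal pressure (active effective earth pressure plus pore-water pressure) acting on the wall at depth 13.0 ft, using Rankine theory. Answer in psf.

K_a = (1 − sin φ)/(1 + sin φ) = 0.2184.
γ' = 130.3 − 62.4 = 67.90 pcf.
Effective vertical stress at 13.0 ft: σ'_v = 106.3×7.2 + 67.90×5.80 = 1159 psf.
σ'_h = K_a σ'_v = 0.2184 × 1159 = 253.2 psf; u = γ_w × 5.80 = 361.9 psf.
Total σ_h = 253.2 + 361.9 = 615.1 psf.

615 psf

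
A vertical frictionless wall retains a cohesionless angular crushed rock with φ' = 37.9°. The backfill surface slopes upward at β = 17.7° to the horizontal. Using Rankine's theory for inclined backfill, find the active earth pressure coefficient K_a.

K_a = cos β · (cos β − √(cos²β − cos²φ)) / (cos β + √(cos²β − cos²φ)).
cos β = 0.9527, cos φ = 0.7891, √(cos²β − cos²φ) = 0.5338.
K_a = 0.9527 × (0.9527 − 0.5338)/(0.9527 + 0.5338) = 0.2685.

0.268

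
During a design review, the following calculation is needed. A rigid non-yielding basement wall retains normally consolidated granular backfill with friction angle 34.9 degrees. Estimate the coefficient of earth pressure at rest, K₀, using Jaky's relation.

K₀ = 1 − sin φ' = 1 − sin 34.9° = 0.4279.

0.428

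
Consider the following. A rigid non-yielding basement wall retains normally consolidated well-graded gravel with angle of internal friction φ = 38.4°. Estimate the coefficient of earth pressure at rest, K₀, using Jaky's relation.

0.379

K₀ = 1 − sin φ' = 1 − sin 38.4° = 0.3789.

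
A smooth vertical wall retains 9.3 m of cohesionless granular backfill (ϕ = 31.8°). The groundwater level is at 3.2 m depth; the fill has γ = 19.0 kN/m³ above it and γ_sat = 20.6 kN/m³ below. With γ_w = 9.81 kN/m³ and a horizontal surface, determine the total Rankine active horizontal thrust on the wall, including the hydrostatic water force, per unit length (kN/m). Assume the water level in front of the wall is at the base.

K_a = tan²(45° − φ/2) = 0.3098.
γ' = 20.6 − 9.81 = 10.79 kN/m³. Depth below WT = 6.1 m.
σ'_h at WT = K_a γ d_w = 18.84 kPa; at base = 18.84 + K_a γ' × 6.1 = 39.23 kPa.
P₁ (0–3.2 m) = ½×18.84×3.2 = 30.14. P₂ (3.2–9.3 m) = ½(18.84+39.23)×6.1 = 177.1.
P_w = ½ γ_w h₂² = 0.5×9.81×6.1² = 182.5. Total = 30.14+177.1+182.5 = 389.7 kN/m.

390 kN/m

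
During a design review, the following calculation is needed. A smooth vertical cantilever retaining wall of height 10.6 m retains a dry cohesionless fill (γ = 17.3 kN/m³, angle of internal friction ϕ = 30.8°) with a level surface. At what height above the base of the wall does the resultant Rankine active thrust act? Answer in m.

3.53 m

K_a = 0.3227.
The pressure distribution is triangular, so the resultant acts at H/3 above the base = 10.6/3 = 3.533 m.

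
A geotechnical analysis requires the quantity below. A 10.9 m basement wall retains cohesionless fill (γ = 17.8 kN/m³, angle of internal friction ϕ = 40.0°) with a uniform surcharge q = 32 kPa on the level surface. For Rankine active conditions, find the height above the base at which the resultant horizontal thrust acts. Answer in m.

K_a = 0.2174.
Triangular part P₁ = ½K_aγH² = 229.9 at H/3 = 3.633 m; rectangular part P₂ = K_a q H = 75.84 at H/2 = 5.450 m.
ȳ = (P₁·3.633 + P₂·5.450)/(P₁+P₂) = 4.084 m.

4.08 m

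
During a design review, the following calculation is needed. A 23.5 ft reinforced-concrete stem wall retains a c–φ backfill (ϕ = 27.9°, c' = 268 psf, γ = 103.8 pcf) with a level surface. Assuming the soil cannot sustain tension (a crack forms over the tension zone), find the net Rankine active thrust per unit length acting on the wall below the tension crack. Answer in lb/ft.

K_a = 0.3625; √K_a = 0.6020.
Tension-crack depth z_c = 2c/(γ√K_a) = 2×268/(103.8×0.6020) = 8.577 ft.
σ_a at base = K_a γ H − 2c√K_a = 0.3625×103.8×23.5 − 2×268×0.6020 = 561.5 psf.
P_a = ½ × 561.5 × (H − z_c) = 0.5×561.5×14.92 = 4189 lb/ft.

4190 lb/ft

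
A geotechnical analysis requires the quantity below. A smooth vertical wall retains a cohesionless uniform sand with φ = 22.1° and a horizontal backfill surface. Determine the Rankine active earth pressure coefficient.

K_a = tan²(45° − φ/2) = tan²(33.95°) = 0.4533.

0.453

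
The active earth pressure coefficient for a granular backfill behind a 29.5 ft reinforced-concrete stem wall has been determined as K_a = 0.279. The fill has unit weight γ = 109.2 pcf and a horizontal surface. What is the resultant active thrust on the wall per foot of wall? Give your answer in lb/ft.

P = ½ K_a γ H² = 0.5 × 0.279 × 109.2 × 29.5² = 13260 lb/ft.

13300 lb/ft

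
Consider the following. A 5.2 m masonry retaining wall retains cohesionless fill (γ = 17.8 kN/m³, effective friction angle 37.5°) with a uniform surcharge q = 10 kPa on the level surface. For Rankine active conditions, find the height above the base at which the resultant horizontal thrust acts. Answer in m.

1.89 m

K_a = 0.2432.
Triangular part P₁ = ½K_aγH² = 58.53 at H/3 = 1.733 m; rectangular part P₂ = K_a q H = 12.65 at H/2 = 2.600 m.
ȳ = (P₁·1.733 + P₂·2.600)/(P₁+P₂) = 1.887 m.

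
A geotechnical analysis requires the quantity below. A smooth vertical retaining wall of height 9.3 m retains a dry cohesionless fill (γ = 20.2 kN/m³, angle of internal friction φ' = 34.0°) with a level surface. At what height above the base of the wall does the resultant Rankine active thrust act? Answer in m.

3.10 m

K_a = 0.2827.
The pressure distribution is triangular, so the resultant acts at H/3 above the base = 9.3/3 = 3.100 m.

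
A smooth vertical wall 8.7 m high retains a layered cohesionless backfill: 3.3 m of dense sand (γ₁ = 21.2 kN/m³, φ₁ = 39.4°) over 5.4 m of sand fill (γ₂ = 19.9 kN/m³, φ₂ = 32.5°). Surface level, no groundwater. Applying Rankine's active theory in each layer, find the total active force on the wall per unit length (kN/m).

K_a1 = tan²(45°−39.4°/2) = 0.2234; K_a2 = tan²(45°−32.5°/2) = 0.3010.
Layer 1: σ at base = K_a1 γ₁ h₁ = 15.63 kPa; P₁ = ½×15.63×3.3 = 25.79.
Layer 2: σ_v at top = γ₁h₁ = 69.96; σ_h top = K_a2×69.96 = 21.06; σ_h base = K_a2×(69.96+19.9×5.4) = 53.40.
P₂ = ½(21.06+53.40)×5.4 = 201.0. Total P_a = 25.79+201.0 = 226.8 kN/m.

227 kN/m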